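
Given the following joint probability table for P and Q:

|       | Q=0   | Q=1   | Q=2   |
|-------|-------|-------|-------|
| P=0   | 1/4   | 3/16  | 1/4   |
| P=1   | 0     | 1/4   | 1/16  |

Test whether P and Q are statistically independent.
Marginal P(P) (row sums):
  P(P=0) = 1/4 + 3/16 + 1/4 = 11/16
  P(P=1) = 0 + 1/4 + 1/16 = 5/16
Marginal P(Q) (column sums):
  P(Q=0) = 1/4 + 0 = 1/4
  P(Q=1) = 3/16 + 1/4 = 7/16
  P(Q=2) = 1/4 + 1/16 = 5/16

P and Q are independent iff P(P=i,Q=j) = P(P=i)·P(Q=j) for every cell.
  P(P=0)·P(Q=0) = 11/16 × 1/4 = 11/64, but P(P=0,Q=0) = 1/4 ✗

No, P and Q are not independent. Quantitatively, I(P;Q) > 0:

H(P) = -[(11/16)·log₂(11/16) + (5/16)·log₂(5/16)]
  = 0.3716 + 0.5244
  = 0.8960 bits
H(Q) = -[(1/4)·log₂(1/4) + (7/16)·log₂(7/16) + (5/16)·log₂(5/16)]
  = 0.5000 + 0.5218 + 0.5244
  = 1.5462 bits
H(P,Q) = -[(1/4)·log₂(1/4) + (3/16)·log₂(3/16) + (1/4)·log₂(1/4) + (1/4)·log₂(1/4) + (1/16)·log₂(1/16)]
  = 0.5000 + 0.4528 + 0.5000 + 0.5000 + 0.2500
  = 2.2028 bits
I(P;Q) = H(P) + H(Q) - H(P,Q) = 0.8960 + 1.5462 - 2.2028 = 0.2394 bits > 0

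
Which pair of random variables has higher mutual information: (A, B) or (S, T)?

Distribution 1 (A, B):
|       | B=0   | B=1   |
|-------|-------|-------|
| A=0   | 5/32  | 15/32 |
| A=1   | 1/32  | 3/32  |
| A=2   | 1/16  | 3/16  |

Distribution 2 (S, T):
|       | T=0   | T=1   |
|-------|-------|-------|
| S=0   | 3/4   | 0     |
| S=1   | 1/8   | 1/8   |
Distribution 1 (A, B):
Marginal P(A) (row sums):
  P(A=0) = 5/32 + 15/32 = 5/8
  P(A=1) = 1/32 + 3/32 = 1/8
  P(A=2) = 1/16 + 3/16 = 1/4
Marginal P(B) (column sums):
  P(B=0) = 5/32 + 1/32 + 1/16 = 1/4
  P(B=1) = 15/32 + 3/32 + 3/16 = 3/4

H(A) = -[(5/8)·log₂(5/8) + (1/8)·log₂(1/8) + (1/4)·log₂(1/4)]
  = 0.4238 + 0.3750 + 0.5000
  = 1.2988 bits
H(B) = -[(1/4)·log₂(1/4) + (3/4)·log₂(3/4)]
  = 0.5000 + 0.3113
  = 0.8113 bits
H(A,B) = -[(5/32)·log₂(5/32) + (15/32)·log₂(15/32) + (1/32)·log₂(1/32) + (3/32)·log₂(3/32) + (1/16)·log₂(1/16) + (3/16)·log₂(3/16)]
  = 0.4184 + 0.5124 + 0.1563 + 0.3202 + 0.2500 + 0.4528
  = 2.1101 bits

I(A;B) = H(A) + H(B) - H(A,B)
  = 1.2988 + 0.8113 - 2.1101
  = 0.0000 bits

Distribution 2 (S, T):
Marginal P(S) (row sums):
  P(S=0) = 3/4 + 0 = 3/4
  P(S=1) = 1/8 + 1/8 = 1/4
Marginal P(T) (column sums):
  P(T=0) = 3/4 + 1/8 = 7/8
  P(T=1) = 0 + 1/8 = 1/8

H(S) = -[(3/4)·log₂(3/4) + (1/4)·log₂(1/4)]
  = 0.3113 + 0.5000
  = 0.8113 bits
H(T) = -[(7/8)·log₂(7/8) + (1/8)·log₂(1/8)]
  = 0.1686 + 0.3750
  = 0.5436 bits
H(S,T) = -[(3/4)·log₂(3/4) + (1/8)·log₂(1/8) + (1/8)·log₂(1/8)]
  = 0.3113 + 0.3750 + 0.3750
  = 1.0613 bits

I(S;T) = H(S) + H(T) - H(S,T)
  = 0.8113 + 0.5436 - 1.0613
  = 0.2936 bits

I(S;T) = 0.2936 bits > I(A;B) = 0.0000 bits, so (S, T) has the higher mutual information (stronger dependence).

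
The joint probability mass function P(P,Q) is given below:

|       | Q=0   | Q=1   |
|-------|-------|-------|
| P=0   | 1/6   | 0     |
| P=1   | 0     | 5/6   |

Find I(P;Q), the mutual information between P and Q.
Marginal P(P) (row sums):
  P(P=0) = 1/6 + 0 = 1/6
  P(P=1) = 0 + 5/6 = 5/6
Marginal P(Q) (column sums):
  P(Q=0) = 1/6 + 0 = 1/6
  P(Q=1) = 0 + 5/6 = 5/6

H(P) = -[(1/6)·log₂(1/6) + (5/6)·log₂(5/6)]
  = 0.4308 + 0.2192
  = 0.6500 bits
H(Q) = -[(1/6)·log₂(1/6) + (5/6)·log₂(5/6)]
  = 0.4308 + 0.2192
  = 0.6500 bits
H(P,Q) = -[(1/6)·log₂(1/6) + (5/6)·log₂(5/6)]
  = 0.4308 + 0.2192
  = 0.6500 bits

I(P;Q) = H(P) + H(Q) - H(P,Q)
  = 0.6500 + 0.6500 - 0.6500
  = 0.6500 bits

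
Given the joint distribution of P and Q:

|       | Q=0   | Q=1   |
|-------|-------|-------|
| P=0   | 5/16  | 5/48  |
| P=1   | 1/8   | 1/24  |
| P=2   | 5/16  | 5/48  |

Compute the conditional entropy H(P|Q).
Marginal P(Q) (column sums):
  P(Q=0) = 5/16 + 1/8 + 5/16 = 3/4
  P(Q=1) = 5/48 + 1/24 + 5/48 = 1/4

H(P|Q) = -Σ P(P,Q)·log₂ P(P|Q), where P(P|Q) = P(P,Q) / P(Q)
  (P=0,Q=0): P(P|Q) = (5/16)/(3/4) = 5/12;  -(5/16)·log₂(5/12) = 0.3947
  (P=0,Q=1): P(P|Q) = (5/48)/(1/4) = 5/12;  -(5/48)·log₂(5/12) = 0.1316
  (P=1,Q=0): P(P|Q) = (1/8)/(3/4) = 1/6;  -(1/8)·log₂(1/6) = 0.3231
  (P=1,Q=1): P(P|Q) = (1/24)/(1/4) = 1/6;  -(1/24)·log₂(1/6) = 0.1077
  (P=2,Q=0): P(P|Q) = (5/16)/(3/4) = 5/12;  -(5/16)·log₂(5/12) = 0.3947
  (P=2,Q=1): P(P|Q) = (5/48)/(1/4) = 5/12;  -(5/48)·log₂(5/12) = 0.1316
H(P|Q) = 0.3947 + 0.1316 + 0.3231 + 0.1077 + 0.3947 + 0.1316
  = 1.4834 bits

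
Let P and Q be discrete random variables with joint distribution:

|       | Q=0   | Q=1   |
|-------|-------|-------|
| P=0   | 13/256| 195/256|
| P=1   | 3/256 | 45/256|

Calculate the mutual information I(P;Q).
Marginal P(P) (row sums):
  P(P=0) = 13/256 + 195/256 = 13/16
  P(P=1) = 3/256 + 45/256 = 3/16
Marginal P(Q) (column sums):
  P(Q=0) = 13/256 + 3/256 = 1/16
  P(Q=1) = 195/256 + 45/256 = 15/16

H(P) = -[(13/16)·log₂(13/16) + (3/16)·log₂(3/16)]
  = 0.2434 + 0.4528
  = 0.6962 bits
H(Q) = -[(1/16)·log₂(1/16) + (15/16)·log₂(15/16)]
  = 0.2500 + 0.0873
  = 0.3373 bits
H(P,Q) = -[(13/256)·log₂(13/256) + (195/256)·log₂(195/256) + (3/256)·log₂(3/256) + (45/256)·log₂(45/256)]
  = 0.2183 + 0.2991 + 0.0752 + 0.4409
  = 1.0335 bits

I(P;Q) = H(P) + H(Q) - H(P,Q)
  = 0.6962 + 0.3373 - 1.0335
  = 0.0000 bits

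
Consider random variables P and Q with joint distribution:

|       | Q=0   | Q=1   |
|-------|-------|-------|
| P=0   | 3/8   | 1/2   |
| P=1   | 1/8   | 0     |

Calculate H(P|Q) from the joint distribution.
Marginal P(Q) (column sums):
  P(Q=0) = 3/8 + 1/8 = 1/2
  P(Q=1) = 1/2 + 0 = 1/2

H(P|Q) = -Σ P(P,Q)·log₂ P(P|Q), where P(P|Q) = P(P,Q) / P(Q)
  (cells with P(P,Q) = 0 contribute 0)
  (P=0,Q=0): P(P|Q) = (3/8)/(1/2) = 3/4;  -(3/8)·log₂(3/4) = 0.1556
  (P=0,Q=1): P(P|Q) = (1/2)/(1/2) = 1;  -(1/2)·log₂(1) = 0.0000
  (P=1,Q=0): P(P|Q) = (1/8)/(1/2) = 1/4;  -(1/8)·log₂(1/4) = 0.2500
H(P|Q) = 0.1556 + 0.0000 + 0.2500
  = 0.4056 bits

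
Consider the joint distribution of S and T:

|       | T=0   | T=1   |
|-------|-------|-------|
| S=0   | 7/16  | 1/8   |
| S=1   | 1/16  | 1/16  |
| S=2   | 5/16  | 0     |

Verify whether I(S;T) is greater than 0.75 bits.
Marginal P(S) (row sums):
  P(S=0) = 7/16 + 1/8 = 9/16
  P(S=1) = 1/16 + 1/16 = 1/8
  P(S=2) = 5/16 + 0 = 5/16
Marginal P(T) (column sums):
  P(T=0) = 7/16 + 1/16 + 5/16 = 13/16
  P(T=1) = 1/8 + 1/16 + 0 = 3/16

H(S) = -[(9/16)·log₂(9/16) + (1/8)·log₂(1/8) + (5/16)·log₂(5/16)]
  = 0.4669 + 0.3750 + 0.5244
  = 1.3663 bits
H(T) = -[(13/16)·log₂(13/16) + (3/16)·log₂(3/16)]
  = 0.2434 + 0.4528
  = 0.6962 bits
H(S,T) = -[(7/16)·log₂(7/16) + (1/8)·log₂(1/8) + (1/16)·log₂(1/16) + (1/16)·log₂(1/16) + (5/16)·log₂(5/16)]
  = 0.5218 + 0.3750 + 0.2500 + 0.2500 + 0.5244
  = 1.9212 bits

I(S;T) = H(S) + H(T) - H(S,T)
  = 1.3663 + 0.6962 - 1.9212
  = 0.1413 bits

No. I(S;T) = 0.1413 bits, which is ≤ 0.75 bits.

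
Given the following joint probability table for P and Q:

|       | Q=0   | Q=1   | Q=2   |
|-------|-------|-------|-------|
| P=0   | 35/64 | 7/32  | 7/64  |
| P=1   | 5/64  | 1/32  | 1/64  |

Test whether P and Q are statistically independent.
Marginal P(P) (row sums):
  P(P=0) = 35/64 + 7/32 + 7/64 = 7/8
  P(P=1) = 5/64 + 1/32 + 1/64 = 1/8
Marginal P(Q) (column sums):
  P(Q=0) = 35/64 + 5/64 = 5/8
  P(Q=1) = 7/32 + 1/32 = 1/4
  P(Q=2) = 7/64 + 1/64 = 1/8

P and Q are independent iff P(P=i,Q=j) = P(P=i)·P(Q=j) for every cell.
  P(P=0)·P(Q=0) = 7/8 × 5/8 = 35/64 = P(P=0,Q=0) ✓
  P(P=0)·P(Q=1) = 7/8 × 1/4 = 7/32 = P(P=0,Q=1) ✓
  P(P=0)·P(Q=2) = 7/8 × 1/8 = 7/64 = P(P=0,Q=2) ✓
  P(P=1)·P(Q=0) = 1/8 × 5/8 = 5/64 = P(P=1,Q=0) ✓
  P(P=1)·P(Q=1) = 1/8 × 1/4 = 1/32 = P(P=1,Q=1) ✓
  P(P=1)·P(Q=2) = 1/8 × 1/8 = 1/64 = P(P=1,Q=2) ✓

Yes, P and Q are independent: every cell factors, so I(P;Q) = 0 bits.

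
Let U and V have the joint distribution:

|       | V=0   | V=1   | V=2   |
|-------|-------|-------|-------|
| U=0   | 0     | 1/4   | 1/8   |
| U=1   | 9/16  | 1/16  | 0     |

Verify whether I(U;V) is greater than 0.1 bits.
Marginal P(U) (row sums):
  P(U=0) = 0 + 1/4 + 1/8 = 3/8
  P(U=1) = 9/16 + 1/16 + 0 = 5/8
Marginal P(V) (column sums):
  P(V=0) = 0 + 9/16 = 9/16
  P(V=1) = 1/4 + 1/16 = 5/16
  P(V=2) = 1/8 + 0 = 1/8

H(U) = -[(3/8)·log₂(3/8) + (5/8)·log₂(5/8)]
  = 0.5306 + 0.4238
  = 0.9544 bits
H(V) = -[(9/16)·log₂(9/16) + (5/16)·log₂(5/16) + (1/8)·log₂(1/8)]
  = 0.4669 + 0.5244 + 0.3750
  = 1.3663 bits
H(U,V) = -[(1/4)·log₂(1/4) + (1/8)·log₂(1/8) + (9/16)·log₂(9/16) + (1/16)·log₂(1/16)]
  = 0.5000 + 0.3750 + 0.4669 + 0.2500
  = 1.5919 bits

I(U;V) = H(U) + H(V) - H(U,V)
  = 0.9544 + 1.3663 - 1.5919
  = 0.7288 bits

Yes. I(U;V) = 0.7288 bits, which is > 0.1 bits.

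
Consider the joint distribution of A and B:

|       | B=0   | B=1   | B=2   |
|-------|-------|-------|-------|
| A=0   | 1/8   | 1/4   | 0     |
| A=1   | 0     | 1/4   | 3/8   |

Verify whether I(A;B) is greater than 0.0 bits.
Marginal P(A) (row sums):
  P(A=0) = 1/8 + 1/4 + 0 = 3/8
  P(A=1) = 0 + 1/4 + 3/8 = 5/8
Marginal P(B) (column sums):
  P(B=0) = 1/8 + 0 = 1/8
  P(B=1) = 1/4 + 1/4 = 1/2
  P(B=2) = 0 + 3/8 = 3/8

H(A) = -[(3/8)·log₂(3/8) + (5/8)·log₂(5/8)]
  = 0.5306 + 0.4238
  = 0.9544 bits
H(B) = -[(1/8)·log₂(1/8) + (1/2)·log₂(1/2) + (3/8)·log₂(3/8)]
  = 0.3750 + 0.5000 + 0.5306
  = 1.4056 bits
H(A,B) = -[(1/8)·log₂(1/8) + (1/4)·log₂(1/4) + (1/4)·log₂(1/4) + (3/8)·log₂(3/8)]
  = 0.3750 + 0.5000 + 0.5000 + 0.5306
  = 1.9056 bits

I(A;B) = H(A) + H(B) - H(A,B)
  = 0.9544 + 1.4056 - 1.9056
  = 0.4544 bits

Yes. I(A;B) = 0.4544 bits, which is > 0.0 bits.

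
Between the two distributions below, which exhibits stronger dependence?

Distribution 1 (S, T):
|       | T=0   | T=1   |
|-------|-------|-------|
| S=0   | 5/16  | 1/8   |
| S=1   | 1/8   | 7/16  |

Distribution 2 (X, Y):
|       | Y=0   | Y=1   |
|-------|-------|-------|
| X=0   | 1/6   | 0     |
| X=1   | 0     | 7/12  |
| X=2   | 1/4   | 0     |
Distribution 1 (S, T):
Marginal P(S) (row sums):
  P(S=0) = 5/16 + 1/8 = 7/16
  P(S=1) = 1/8 + 7/16 = 9/16
Marginal P(T) (column sums):
  P(T=0) = 5/16 + 1/8 = 7/16
  P(T=1) = 1/8 + 7/16 = 9/16

H(S) = -[(7/16)·log₂(7/16) + (9/16)·log₂(9/16)]
  = 0.5218 + 0.4669
  = 0.9887 bits
H(T) = -[(7/16)·log₂(7/16) + (9/16)·log₂(9/16)]
  = 0.5218 + 0.4669
  = 0.9887 bits
H(S,T) = -[(5/16)·log₂(5/16) + (1/8)·log₂(1/8) + (1/8)·log₂(1/8) + (7/16)·log₂(7/16)]
  = 0.5244 + 0.3750 + 0.3750 + 0.5218
  = 1.7962 bits

I(S;T) = H(S) + H(T) - H(S,T)
  = 0.9887 + 0.9887 - 1.7962
  = 0.1812 bits

Distribution 2 (X, Y):
Marginal P(X) (row sums):
  P(X=0) = 1/6 + 0 = 1/6
  P(X=1) = 0 + 7/12 = 7/12
  P(X=2) = 1/4 + 0 = 1/4
Marginal P(Y) (column sums):
  P(Y=0) = 1/6 + 0 + 1/4 = 5/12
  P(Y=1) = 0 + 7/12 + 0 = 7/12

H(X) = -[(1/6)·log₂(1/6) + (7/12)·log₂(7/12) + (1/4)·log₂(1/4)]
  = 0.4308 + 0.4536 + 0.5000
  = 1.3844 bits
H(Y) = -[(5/12)·log₂(5/12) + (7/12)·log₂(7/12)]
  = 0.5263 + 0.4536
  = 0.9799 bits
H(X,Y) = -[(1/6)·log₂(1/6) + (7/12)·log₂(7/12) + (1/4)·log₂(1/4)]
  = 0.4308 + 0.4536 + 0.5000
  = 1.3844 bits

I(X;Y) = H(X) + H(Y) - H(X,Y)
  = 1.3844 + 0.9799 - 1.3844
  = 0.9799 bits

I(X;Y) = 0.9799 bits > I(S;T) = 0.1812 bits, so (X, Y) has the higher mutual information (stronger dependence).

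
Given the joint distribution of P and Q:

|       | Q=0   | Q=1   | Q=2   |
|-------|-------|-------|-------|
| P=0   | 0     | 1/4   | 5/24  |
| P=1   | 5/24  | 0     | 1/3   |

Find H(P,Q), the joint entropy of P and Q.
H(P,Q) = -Σ P(P,Q) log₂ P(P,Q), summed over the non-zero cells:
H(P,Q) = -[(1/4)·log₂(1/4) + (5/24)·log₂(5/24) + (5/24)·log₂(5/24) + (1/3)·log₂(1/3)]
  = 0.5000 + 0.4715 + 0.4715 + 0.5283
  = 1.9713 bits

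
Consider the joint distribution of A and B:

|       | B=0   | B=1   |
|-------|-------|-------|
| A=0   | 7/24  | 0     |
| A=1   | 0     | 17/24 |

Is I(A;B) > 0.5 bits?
Marginal P(A) (row sums):
  P(A=0) = 7/24 + 0 = 7/24
  P(A=1) = 0 + 17/24 = 17/24
Marginal P(B) (column sums):
  P(B=0) = 7/24 + 0 = 7/24
  P(B=1) = 0 + 17/24 = 17/24

H(A) = -[(7/24)·log₂(7/24) + (17/24)·log₂(17/24)]
  = 0.5185 + 0.3524
  = 0.8709 bits
H(B) = -[(7/24)·log₂(7/24) + (17/24)·log₂(17/24)]
  = 0.5185 + 0.3524
  = 0.8709 bits
H(A,B) = -[(7/24)·log₂(7/24) + (17/24)·log₂(17/24)]
  = 0.5185 + 0.3524
  = 0.8709 bits

I(A;B) = H(A) + H(B) - H(A,B)
  = 0.8709 + 0.8709 - 0.8709
  = 0.8709 bits

Yes. I(A;B) = 0.8709 bits, which is > 0.5 bits.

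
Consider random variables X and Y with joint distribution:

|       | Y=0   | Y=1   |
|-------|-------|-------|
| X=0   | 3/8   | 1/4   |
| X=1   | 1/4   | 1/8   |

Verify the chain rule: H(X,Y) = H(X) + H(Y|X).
Left side:
H(X,Y) = -[(3/8)·log₂(3/8) + (1/4)·log₂(1/4) + (1/4)·log₂(1/4) + (1/8)·log₂(1/8)]
  = 0.5306 + 0.5000 + 0.5000 + 0.3750
  = 1.9056 bits

Right side:
Marginal P(X) (row sums):
  P(X=0) = 3/8 + 1/4 = 5/8
  P(X=1) = 1/4 + 1/8 = 3/8
H(X) = -[(5/8)·log₂(5/8) + (3/8)·log₂(3/8)]
  = 0.4238 + 0.5306
  = 0.9544 bits
H(Y|X) = -Σ P(X,Y)·log₂ P(Y|X), where P(Y|X) = P(X,Y) / P(X)
  (X=0,Y=0): P(Y|X) = (3/8)/(5/8) = 3/5;  -(3/8)·log₂(3/5) = 0.2764
  (X=0,Y=1): P(Y|X) = (1/4)/(5/8) = 2/5;  -(1/4)·log₂(2/5) = 0.3305
  (X=1,Y=0): P(Y|X) = (1/4)/(3/8) = 2/3;  -(1/4)·log₂(2/3) = 0.1462
  (X=1,Y=1): P(Y|X) = (1/8)/(3/8) = 1/3;  -(1/8)·log₂(1/3) = 0.1981
H(Y|X) = 0.2764 + 0.3305 + 0.1462 + 0.1981
  = 0.9512 bits
H(X) + H(Y|X) = 0.9544 + 0.9512 = 1.9056 bits

Both sides equal 1.9056 bits, so the chain rule holds ✓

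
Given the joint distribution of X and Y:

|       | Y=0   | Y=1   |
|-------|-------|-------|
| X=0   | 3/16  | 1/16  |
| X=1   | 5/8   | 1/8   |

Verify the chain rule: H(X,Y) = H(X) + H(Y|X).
Left side:
H(X,Y) = -[(3/16)·log₂(3/16) + (1/16)·log₂(1/16) + (5/8)·log₂(5/8) + (1/8)·log₂(1/8)]
  = 0.4528 + 0.2500 + 0.4238 + 0.3750
  = 1.5016 bits

Right side:
Marginal P(X) (row sums):
  P(X=0) = 3/16 + 1/16 = 1/4
  P(X=1) = 5/8 + 1/8 = 3/4
H(X) = -[(1/4)·log₂(1/4) + (3/4)·log₂(3/4)]
  = 0.5000 + 0.3113
  = 0.8113 bits
H(Y|X) = -Σ P(X,Y)·log₂ P(Y|X), where P(Y|X) = P(X,Y) / P(X)
  (X=0,Y=0): P(Y|X) = (3/16)/(1/4) = 3/4;  -(3/16)·log₂(3/4) = 0.0778
  (X=0,Y=1): P(Y|X) = (1/16)/(1/4) = 1/4;  -(1/16)·log₂(1/4) = 0.1250
  (X=1,Y=0): P(Y|X) = (5/8)/(3/4) = 5/6;  -(5/8)·log₂(5/6) = 0.1644
  (X=1,Y=1): P(Y|X) = (1/8)/(3/4) = 1/6;  -(1/8)·log₂(1/6) = 0.3231
H(Y|X) = 0.0778 + 0.1250 + 0.1644 + 0.3231
  = 0.6903 bits
H(X) + H(Y|X) = 0.8113 + 0.6903 = 1.5016 bits

Both sides equal 1.5016 bits, so the chain rule holds ✓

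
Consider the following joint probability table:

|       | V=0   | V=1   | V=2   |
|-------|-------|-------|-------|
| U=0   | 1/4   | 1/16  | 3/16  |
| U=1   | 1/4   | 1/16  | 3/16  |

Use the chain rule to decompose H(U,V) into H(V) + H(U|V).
By the chain rule: H(U,V) = H(V) + H(U|V)

Marginal P(V) (column sums):
  P(V=0) = 1/4 + 1/4 = 1/2
  P(V=1) = 1/16 + 1/16 = 1/8
  P(V=2) = 3/16 + 3/16 = 3/8
H(V) = -[(1/2)·log₂(1/2) + (1/8)·log₂(1/8) + (3/8)·log₂(3/8)]
  = 0.5000 + 0.3750 + 0.5306
  = 1.4056 bits
H(U|V) = -Σ P(U,V)·log₂ P(U|V), where P(U|V) = P(U,V) / P(V)
  (U=0,V=0): P(U|V) = (1/4)/(1/2) = 1/2;  -(1/4)·log₂(1/2) = 0.2500
  (U=0,V=1): P(U|V) = (1/16)/(1/8) = 1/2;  -(1/16)·log₂(1/2) = 0.0625
  (U=0,V=2): P(U|V) = (3/16)/(3/8) = 1/2;  -(3/16)·log₂(1/2) = 0.1875
  (U=1,V=0): P(U|V) = (1/4)/(1/2) = 1/2;  -(1/4)·log₂(1/2) = 0.2500
  (U=1,V=1): P(U|V) = (1/16)/(1/8) = 1/2;  -(1/16)·log₂(1/2) = 0.0625
  (U=1,V=2): P(U|V) = (3/16)/(3/8) = 1/2;  -(3/16)·log₂(1/2) = 0.1875
H(U|V) = 0.2500 + 0.0625 + 0.1875 + 0.2500 + 0.0625 + 0.1875
  = 1.0000 bits

H(U,V) = H(V) + H(U|V) = 1.4056 + 1.0000 = 2.4056 bits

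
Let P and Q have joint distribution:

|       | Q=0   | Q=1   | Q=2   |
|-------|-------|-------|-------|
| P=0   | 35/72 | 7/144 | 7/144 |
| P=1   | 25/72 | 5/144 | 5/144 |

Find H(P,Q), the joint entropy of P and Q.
H(P,Q) = -Σ P(P,Q) log₂ P(P,Q), summed over the non-zero cells:
H(P,Q) = -[(35/72)·log₂(35/72) + (7/144)·log₂(7/144) + (7/144)·log₂(7/144) + (25/72)·log₂(25/72) + (5/144)·log₂(5/144) + (5/144)·log₂(5/144)]
  = 0.5059 + 0.2121 + 0.2121 + 0.5299 + 0.1683 + 0.1683
  = 1.7966 bits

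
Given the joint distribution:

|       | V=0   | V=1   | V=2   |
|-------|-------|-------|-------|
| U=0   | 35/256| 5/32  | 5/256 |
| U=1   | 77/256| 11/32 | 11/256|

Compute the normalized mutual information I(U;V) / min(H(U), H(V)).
Marginal P(U) (row sums):
  P(U=0) = 35/256 + 5/32 + 5/256 = 5/16
  P(U=1) = 77/256 + 11/32 + 11/256 = 11/16
Marginal P(V) (column sums):
  P(V=0) = 35/256 + 77/256 = 7/16
  P(V=1) = 5/32 + 11/32 = 1/2
  P(V=2) = 5/256 + 11/256 = 1/16

H(U) = -[(5/16)·log₂(5/16) + (11/16)·log₂(11/16)]
  = 0.5244 + 0.3716
  = 0.8960 bits
H(V) = -[(7/16)·log₂(7/16) + (1/2)·log₂(1/2) + (1/16)·log₂(1/16)]
  = 0.5218 + 0.5000 + 0.2500
  = 1.2718 bits
H(U,V) = -[(35/256)·log₂(35/256) + (5/32)·log₂(5/32) + (5/256)·log₂(5/256) + (77/256)·log₂(77/256) + (11/32)·log₂(11/32) + (11/256)·log₂(11/256)]
  = 0.3925 + 0.4184 + 0.1109 + 0.5213 + 0.5296 + 0.1951
  = 2.1678 bits

I(U;V) = H(U) + H(V) - H(U,V)
  = 0.8960 + 1.2718 - 2.1678
  = 0.0000 bits

min(H(U), H(V)) = min(0.8960, 1.2718) = 0.8960 bits
Normalized MI = 0.0000 / 0.8960 = 0.0000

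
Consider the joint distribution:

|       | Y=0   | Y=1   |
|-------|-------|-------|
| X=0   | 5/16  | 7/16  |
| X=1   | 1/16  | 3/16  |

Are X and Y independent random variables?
Marginal P(X) (row sums):
  P(X=0) = 5/16 + 7/16 = 3/4
  P(X=1) = 1/16 + 3/16 = 1/4
Marginal P(Y) (column sums):
  P(Y=0) = 5/16 + 1/16 = 3/8
  P(Y=1) = 7/16 + 3/16 = 5/8

X and Y are independent iff P(X=i,Y=j) = P(X=i)·P(Y=j) for every cell.
  P(X=0)·P(Y=0) = 3/4 × 3/8 = 9/32, but P(X=0,Y=0) = 5/16 ✗

No, X and Y are not independent. Quantitatively, I(X;Y) > 0:

H(X) = -[(3/4)·log₂(3/4) + (1/4)·log₂(1/4)]
  = 0.3113 + 0.5000
  = 0.8113 bits
H(Y) = -[(3/8)·log₂(3/8) + (5/8)·log₂(5/8)]
  = 0.5306 + 0.4238
  = 0.9544 bits
H(X,Y) = -[(5/16)·log₂(5/16) + (7/16)·log₂(7/16) + (1/16)·log₂(1/16) + (3/16)·log₂(3/16)]
  = 0.5244 + 0.5218 + 0.2500 + 0.4528
  = 1.7490 bits
I(X;Y) = H(X) + H(Y) - H(X,Y) = 0.8113 + 0.9544 - 1.7490 = 0.0167 bits > 0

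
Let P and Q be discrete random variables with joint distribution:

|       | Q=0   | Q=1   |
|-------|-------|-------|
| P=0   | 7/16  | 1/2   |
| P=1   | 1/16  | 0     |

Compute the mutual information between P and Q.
Marginal P(P) (row sums):
  P(P=0) = 7/16 + 1/2 = 15/16
  P(P=1) = 1/16 + 0 = 1/16
Marginal P(Q) (column sums):
  P(Q=0) = 7/16 + 1/16 = 1/2
  P(Q=1) = 1/2 + 0 = 1/2

H(P) = -[(15/16)·log₂(15/16) + (1/16)·log₂(1/16)]
  = 0.0873 + 0.2500
  = 0.3373 bits
H(Q) = -[(1/2)·log₂(1/2) + (1/2)·log₂(1/2)]
  = 0.5000 + 0.5000
  = 1.0000 bits
H(P,Q) = -[(7/16)·log₂(7/16) + (1/2)·log₂(1/2) + (1/16)·log₂(1/16)]
  = 0.5218 + 0.5000 + 0.2500
  = 1.2718 bits

I(P;Q) = H(P) + H(Q) - H(P,Q)
  = 0.3373 + 1.0000 - 1.2718
  = 0.0655 bits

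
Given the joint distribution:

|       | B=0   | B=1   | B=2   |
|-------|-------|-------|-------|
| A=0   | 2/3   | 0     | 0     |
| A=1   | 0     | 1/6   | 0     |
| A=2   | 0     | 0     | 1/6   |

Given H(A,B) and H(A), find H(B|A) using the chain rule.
From the chain rule: H(A,B) = H(A) + H(B|A)
Therefore: H(B|A) = H(A,B) - H(A)

H(A,B) = -[(2/3)·log₂(2/3) + (1/6)·log₂(1/6) + (1/6)·log₂(1/6)]
  = 0.3900 + 0.4308 + 0.4308
  = 1.2516 bits
Marginal P(A) (row sums):
  P(A=0) = 2/3 + 0 + 0 = 2/3
  P(A=1) = 0 + 1/6 + 0 = 1/6
  P(A=2) = 0 + 0 + 1/6 = 1/6
H(A) = -[(2/3)·log₂(2/3) + (1/6)·log₂(1/6) + (1/6)·log₂(1/6)]
  = 0.3900 + 0.4308 + 0.4308
  = 1.2516 bits

H(B|A) = 1.2516 - 1.2516 = 0.0000 bits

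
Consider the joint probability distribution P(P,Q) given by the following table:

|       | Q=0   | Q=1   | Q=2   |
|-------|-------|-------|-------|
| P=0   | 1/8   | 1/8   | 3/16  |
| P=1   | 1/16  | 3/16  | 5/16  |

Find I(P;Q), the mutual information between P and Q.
Marginal P(P) (row sums):
  P(P=0) = 1/8 + 1/8 + 3/16 = 7/16
  P(P=1) = 1/16 + 3/16 + 5/16 = 9/16
Marginal P(Q) (column sums):
  P(Q=0) = 1/8 + 1/16 = 3/16
  P(Q=1) = 1/8 + 3/16 = 5/16
  P(Q=2) = 3/16 + 5/16 = 1/2

H(P) = -[(7/16)·log₂(7/16) + (9/16)·log₂(9/16)]
  = 0.5218 + 0.4669
  = 0.9887 bits
H(Q) = -[(3/16)·log₂(3/16) + (5/16)·log₂(5/16) + (1/2)·log₂(1/2)]
  = 0.4528 + 0.5244 + 0.5000
  = 1.4772 bits
H(P,Q) = -[(1/8)·log₂(1/8) + (1/8)·log₂(1/8) + (3/16)·log₂(3/16) + (1/16)·log₂(1/16) + (3/16)·log₂(3/16) + (5/16)·log₂(5/16)]
  = 0.3750 + 0.3750 + 0.4528 + 0.2500 + 0.4528 + 0.5244
  = 2.4300 bits

I(P;Q) = H(P) + H(Q) - H(P,Q)
  = 0.9887 + 1.4772 - 2.4300
  = 0.0359 bits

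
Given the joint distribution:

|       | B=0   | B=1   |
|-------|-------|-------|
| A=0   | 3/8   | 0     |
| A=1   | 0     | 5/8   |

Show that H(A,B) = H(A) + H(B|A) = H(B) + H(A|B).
Marginal P(A) (row sums):
  P(A=0) = 3/8 + 0 = 3/8
  P(A=1) = 0 + 5/8 = 5/8
Marginal P(B) (column sums):
  P(B=0) = 3/8 + 0 = 3/8
  P(B=1) = 0 + 5/8 = 5/8

Decomposition 1: H(A) + H(B|A)
H(A) = -[(3/8)·log₂(3/8) + (5/8)·log₂(5/8)]
  = 0.5306 + 0.4238
  = 0.9544 bits
H(B|A) = -Σ P(A,B)·log₂ P(B|A), where P(B|A) = P(A,B) / P(A)
  (cells with P(A,B) = 0 contribute 0)
  (A=0,B=0): P(B|A) = (3/8)/(3/8) = 1;  -(3/8)·log₂(1) = 0.0000
  (A=1,B=1): P(B|A) = (5/8)/(5/8) = 1;  -(5/8)·log₂(1) = 0.0000
H(B|A) = 0.0000 + 0.0000
  = 0.0000 bits
H(A) + H(B|A) = 0.9544 + 0.0000 = 0.9544 bits

Decomposition 2: H(B) + H(A|B)
H(B) = -[(3/8)·log₂(3/8) + (5/8)·log₂(5/8)]
  = 0.5306 + 0.4238
  = 0.9544 bits
H(A|B) = -Σ P(A,B)·log₂ P(A|B), where P(A|B) = P(A,B) / P(B)
  (cells with P(A,B) = 0 contribute 0)
  (A=0,B=0): P(A|B) = (3/8)/(3/8) = 1;  -(3/8)·log₂(1) = 0.0000
  (A=1,B=1): P(A|B) = (5/8)/(5/8) = 1;  -(5/8)·log₂(1) = 0.0000
H(A|B) = 0.0000 + 0.0000
  = 0.0000 bits
H(B) + H(A|B) = 0.9544 + 0.0000 = 0.9544 bits

Direct computation of the joint entropy:
H(A,B) = -[(3/8)·log₂(3/8) + (5/8)·log₂(5/8)]
  = 0.5306 + 0.4238
  = 0.9544 bits

All three agree: H(A,B) = 0.9544 bits ✓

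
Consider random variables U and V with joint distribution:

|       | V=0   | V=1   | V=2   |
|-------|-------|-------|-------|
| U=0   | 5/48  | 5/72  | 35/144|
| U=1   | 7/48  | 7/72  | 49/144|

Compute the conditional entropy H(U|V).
Marginal P(V) (column sums):
  P(V=0) = 5/48 + 7/48 = 1/4
  P(V=1) = 5/72 + 7/72 = 1/6
  P(V=2) = 35/144 + 49/144 = 7/12

H(U|V) = -Σ P(U,V)·log₂ P(U|V), where P(U|V) = P(U,V) / P(V)
  (U=0,V=0): P(U|V) = (5/48)/(1/4) = 5/12;  -(5/48)·log₂(5/12) = 0.1316
  (U=0,V=1): P(U|V) = (5/72)/(1/6) = 5/12;  -(5/72)·log₂(5/12) = 0.0877
  (U=0,V=2): P(U|V) = (35/144)/(7/12) = 5/12;  -(35/144)·log₂(5/12) = 0.3070
  (U=1,V=0): P(U|V) = (7/48)/(1/4) = 7/12;  -(7/48)·log₂(7/12) = 0.1134
  (U=1,V=1): P(U|V) = (7/72)/(1/6) = 7/12;  -(7/72)·log₂(7/12) = 0.0756
  (U=1,V=2): P(U|V) = (49/144)/(7/12) = 7/12;  -(49/144)·log₂(7/12) = 0.2646
H(U|V) = 0.1316 + 0.0877 + 0.3070 + 0.1134 + 0.0756 + 0.2646
  = 0.9799 bits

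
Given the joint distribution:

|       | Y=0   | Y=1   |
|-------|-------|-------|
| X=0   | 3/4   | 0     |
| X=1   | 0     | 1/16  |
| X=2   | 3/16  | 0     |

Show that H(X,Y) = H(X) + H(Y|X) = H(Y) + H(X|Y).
Marginal P(X) (row sums):
  P(X=0) = 3/4 + 0 = 3/4
  P(X=1) = 0 + 1/16 = 1/16
  P(X=2) = 3/16 + 0 = 3/16
Marginal P(Y) (column sums):
  P(Y=0) = 3/4 + 0 + 3/16 = 15/16
  P(Y=1) = 0 + 1/16 + 0 = 1/16

Decomposition 1: H(X) + H(Y|X)
H(X) = -[(3/4)·log₂(3/4) + (1/16)·log₂(1/16) + (3/16)·log₂(3/16)]
  = 0.3113 + 0.2500 + 0.4528
  = 1.0141 bits
H(Y|X) = -Σ P(X,Y)·log₂ P(Y|X), where P(Y|X) = P(X,Y) / P(X)
  (cells with P(X,Y) = 0 contribute 0)
  (X=0,Y=0): P(Y|X) = (3/4)/(3/4) = 1;  -(3/4)·log₂(1) = 0.0000
  (X=1,Y=1): P(Y|X) = (1/16)/(1/16) = 1;  -(1/16)·log₂(1) = 0.0000
  (X=2,Y=0): P(Y|X) = (3/16)/(3/16) = 1;  -(3/16)·log₂(1) = 0.0000
H(Y|X) = 0.0000 + 0.0000 + 0.0000
  = 0.0000 bits
H(X) + H(Y|X) = 1.0141 + 0.0000 = 1.0141 bits

Decomposition 2: H(Y) + H(X|Y)
H(Y) = -[(15/16)·log₂(15/16) + (1/16)·log₂(1/16)]
  = 0.0873 + 0.2500
  = 0.3373 bits
H(X|Y) = -Σ P(X,Y)·log₂ P(X|Y), where P(X|Y) = P(X,Y) / P(Y)
  (cells with P(X,Y) = 0 contribute 0)
  (X=0,Y=0): P(X|Y) = (3/4)/(15/16) = 4/5;  -(3/4)·log₂(4/5) = 0.2414
  (X=1,Y=1): P(X|Y) = (1/16)/(1/16) = 1;  -(1/16)·log₂(1) = 0.0000
  (X=2,Y=0): P(X|Y) = (3/16)/(15/16) = 1/5;  -(3/16)·log₂(1/5) = 0.4354
H(X|Y) = 0.2414 + 0.0000 + 0.4354
  = 0.6768 bits
H(Y) + H(X|Y) = 0.3373 + 0.6768 = 1.0141 bits

Direct computation of the joint entropy:
H(X,Y) = -[(3/4)·log₂(3/4) + (1/16)·log₂(1/16) + (3/16)·log₂(3/16)]
  = 0.3113 + 0.2500 + 0.4528
  = 1.0141 bits

All three agree: H(X,Y) = 1.0141 bits ✓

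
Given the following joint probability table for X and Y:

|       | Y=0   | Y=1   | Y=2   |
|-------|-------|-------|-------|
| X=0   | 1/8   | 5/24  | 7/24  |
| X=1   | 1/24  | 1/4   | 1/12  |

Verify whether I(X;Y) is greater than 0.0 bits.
Marginal P(X) (row sums):
  P(X=0) = 1/8 + 5/24 + 7/24 = 5/8
  P(X=1) = 1/24 + 1/4 + 1/12 = 3/8
Marginal P(Y) (column sums):
  P(Y=0) = 1/8 + 1/24 = 1/6
  P(Y=1) = 5/24 + 1/4 = 11/24
  P(Y=2) = 7/24 + 1/12 = 3/8

H(X) = -[(5/8)·log₂(5/8) + (3/8)·log₂(3/8)]
  = 0.4238 + 0.5306
  = 0.9544 bits
H(Y) = -[(1/6)·log₂(1/6) + (11/24)·log₂(11/24) + (3/8)·log₂(3/8)]
  = 0.4308 + 0.5159 + 0.5306
  = 1.4773 bits
H(X,Y) = -[(1/8)·log₂(1/8) + (5/24)·log₂(5/24) + (7/24)·log₂(7/24) + (1/24)·log₂(1/24) + (1/4)·log₂(1/4) + (1/12)·log₂(1/12)]
  = 0.3750 + 0.4715 + 0.5185 + 0.1910 + 0.5000 + 0.2987
  = 2.3547 bits

I(X;Y) = H(X) + H(Y) - H(X,Y)
  = 0.9544 + 1.4773 - 2.3547
  = 0.0770 bits

Yes. I(X;Y) = 0.0770 bits, which is > 0.0 bits.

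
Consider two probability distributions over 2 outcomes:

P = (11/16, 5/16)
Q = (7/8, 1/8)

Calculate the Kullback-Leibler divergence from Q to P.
D(P||Q) = Σ P(i) log₂(P(i)/Q(i))
  i=0: (11/16) × log₂((11/16)/(7/8)) = (11/16) × log₂(11/14) = -0.2392
  i=1: (5/16) × log₂((5/16)/(1/8)) = (5/16) × log₂(5/2) = 0.4131
D(P||Q) = -0.2392 + 0.4131
  = 0.1739 bits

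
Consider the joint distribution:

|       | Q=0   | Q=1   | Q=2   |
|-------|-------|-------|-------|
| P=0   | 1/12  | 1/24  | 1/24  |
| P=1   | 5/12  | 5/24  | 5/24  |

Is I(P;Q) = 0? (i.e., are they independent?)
Marginal P(P) (row sums):
  P(P=0) = 1/12 + 1/24 + 1/24 = 1/6
  P(P=1) = 5/12 + 5/24 + 5/24 = 5/6
Marginal P(Q) (column sums):
  P(Q=0) = 1/12 + 5/12 = 1/2
  P(Q=1) = 1/24 + 5/24 = 1/4
  P(Q=2) = 1/24 + 5/24 = 1/4

P and Q are independent iff P(P=i,Q=j) = P(P=i)·P(Q=j) for every cell.
  P(P=0)·P(Q=0) = 1/6 × 1/2 = 1/12 = P(P=0,Q=0) ✓
  P(P=0)·P(Q=1) = 1/6 × 1/4 = 1/24 = P(P=0,Q=1) ✓
  P(P=0)·P(Q=2) = 1/6 × 1/4 = 1/24 = P(P=0,Q=2) ✓
  P(P=1)·P(Q=0) = 5/6 × 1/2 = 5/12 = P(P=1,Q=0) ✓
  P(P=1)·P(Q=1) = 5/6 × 1/4 = 5/24 = P(P=1,Q=1) ✓
  P(P=1)·P(Q=2) = 5/6 × 1/4 = 5/24 = P(P=1,Q=2) ✓

Yes, P and Q are independent: every cell factors, so I(P;Q) = 0 bits.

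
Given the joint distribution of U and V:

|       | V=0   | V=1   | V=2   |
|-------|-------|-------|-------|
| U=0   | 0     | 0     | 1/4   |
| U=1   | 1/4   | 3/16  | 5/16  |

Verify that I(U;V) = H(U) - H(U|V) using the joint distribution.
Left side, from I(U;V) = H(U) + H(V) - H(U,V):
Marginal P(U) (row sums):
  P(U=0) = 0 + 0 + 1/4 = 1/4
  P(U=1) = 1/4 + 3/16 + 5/16 = 3/4
Marginal P(V) (column sums):
  P(V=0) = 0 + 1/4 = 1/4
  P(V=1) = 0 + 3/16 = 3/16
  P(V=2) = 1/4 + 5/16 = 9/16

H(U) = -[(1/4)·log₂(1/4) + (3/4)·log₂(3/4)]
  = 0.5000 + 0.3113
  = 0.8113 bits
H(V) = -[(1/4)·log₂(1/4) + (3/16)·log₂(3/16) + (9/16)·log₂(9/16)]
  = 0.5000 + 0.4528 + 0.4669
  = 1.4197 bits
H(U,V) = -[(1/4)·log₂(1/4) + (1/4)·log₂(1/4) + (3/16)·log₂(3/16) + (5/16)·log₂(5/16)]
  = 0.5000 + 0.5000 + 0.4528 + 0.5244
  = 1.9772 bits

I(U;V) = H(U) + H(V) - H(U,V)
  = 0.8113 + 1.4197 - 1.9772
  = 0.2538 bits

Right side, with H(U|V) computed directly from the conditional probabilities:
H(U|V) = -Σ P(U,V)·log₂ P(U|V), where P(U|V) = P(U,V) / P(V)
  (cells with P(U,V) = 0 contribute 0)
  (U=0,V=2): P(U|V) = (1/4)/(9/16) = 4/9;  -(1/4)·log₂(4/9) = 0.2925
  (U=1,V=0): P(U|V) = (1/4)/(1/4) = 1;  -(1/4)·log₂(1) = 0.0000
  (U=1,V=1): P(U|V) = (3/16)/(3/16) = 1;  -(3/16)·log₂(1) = 0.0000
  (U=1,V=2): P(U|V) = (5/16)/(9/16) = 5/9;  -(5/16)·log₂(5/9) = 0.2650
H(U|V) = 0.2925 + 0.0000 + 0.0000 + 0.2650
  = 0.5575 bits
H(U) - H(U|V) = 0.8113 - 0.5575 = 0.2538 bits

Both sides equal 0.2538 bits, so I(U;V) = H(U) - H(U|V) ✓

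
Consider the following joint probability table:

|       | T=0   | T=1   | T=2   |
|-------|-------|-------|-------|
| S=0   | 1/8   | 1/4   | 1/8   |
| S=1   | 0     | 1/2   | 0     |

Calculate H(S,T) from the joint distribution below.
H(S,T) = -Σ P(S,T) log₂ P(S,T), summed over the non-zero cells:
H(S,T) = -[(1/8)·log₂(1/8) + (1/4)·log₂(1/4) + (1/8)·log₂(1/8) + (1/2)·log₂(1/2)]
  = 0.3750 + 0.5000 + 0.3750 + 0.5000
  = 1.7500 bits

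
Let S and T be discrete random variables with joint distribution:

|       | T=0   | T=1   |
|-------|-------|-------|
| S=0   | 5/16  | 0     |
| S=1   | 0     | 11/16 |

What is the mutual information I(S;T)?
Marginal P(S) (row sums):
  P(S=0) = 5/16 + 0 = 5/16
  P(S=1) = 0 + 11/16 = 11/16
Marginal P(T) (column sums):
  P(T=0) = 5/16 + 0 = 5/16
  P(T=1) = 0 + 11/16 = 11/16

H(S) = -[(5/16)·log₂(5/16) + (11/16)·log₂(11/16)]
  = 0.5244 + 0.3716
  = 0.8960 bits
H(T) = -[(5/16)·log₂(5/16) + (11/16)·log₂(11/16)]
  = 0.5244 + 0.3716
  = 0.8960 bits
H(S,T) = -[(5/16)·log₂(5/16) + (11/16)·log₂(11/16)]
  = 0.5244 + 0.3716
  = 0.8960 bits

I(S;T) = H(S) + H(T) - H(S,T)
  = 0.8960 + 0.8960 - 0.8960
  = 0.8960 bits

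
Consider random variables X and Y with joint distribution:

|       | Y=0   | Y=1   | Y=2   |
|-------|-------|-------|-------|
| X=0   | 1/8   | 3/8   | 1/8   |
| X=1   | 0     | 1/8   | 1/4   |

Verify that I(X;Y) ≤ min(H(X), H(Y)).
Marginal P(X) (row sums):
  P(X=0) = 1/8 + 3/8 + 1/8 = 5/8
  P(X=1) = 0 + 1/8 + 1/4 = 3/8
Marginal P(Y) (column sums):
  P(Y=0) = 1/8 + 0 = 1/8
  P(Y=1) = 3/8 + 1/8 = 1/2
  P(Y=2) = 1/8 + 1/4 = 3/8

H(X) = -[(5/8)·log₂(5/8) + (3/8)·log₂(3/8)]
  = 0.4238 + 0.5306
  = 0.9544 bits
H(Y) = -[(1/8)·log₂(1/8) + (1/2)·log₂(1/2) + (3/8)·log₂(3/8)]
  = 0.3750 + 0.5000 + 0.5306
  = 1.4056 bits
H(X,Y) = -[(1/8)·log₂(1/8) + (3/8)·log₂(3/8) + (1/8)·log₂(1/8) + (1/8)·log₂(1/8) + (1/4)·log₂(1/4)]
  = 0.3750 + 0.5306 + 0.3750 + 0.3750 + 0.5000
  = 2.1556 bits

I(X;Y) = H(X) + H(Y) - H(X,Y)
  = 0.9544 + 1.4056 - 2.1556
  = 0.2044 bits

min(H(X), H(Y)) = min(0.9544, 1.4056) = 0.9544 bits
Since 0.2044 ≤ 0.9544, the bound is satisfied ✓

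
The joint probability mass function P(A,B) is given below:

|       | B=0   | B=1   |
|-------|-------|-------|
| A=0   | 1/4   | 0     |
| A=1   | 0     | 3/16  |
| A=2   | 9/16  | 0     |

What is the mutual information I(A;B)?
Marginal P(A) (row sums):
  P(A=0) = 1/4 + 0 = 1/4
  P(A=1) = 0 + 3/16 = 3/16
  P(A=2) = 9/16 + 0 = 9/16
Marginal P(B) (column sums):
  P(B=0) = 1/4 + 0 + 9/16 = 13/16
  P(B=1) = 0 + 3/16 + 0 = 3/16

H(A) = -[(1/4)·log₂(1/4) + (3/16)·log₂(3/16) + (9/16)·log₂(9/16)]
  = 0.5000 + 0.4528 + 0.4669
  = 1.4197 bits
H(B) = -[(13/16)·log₂(13/16) + (3/16)·log₂(3/16)]
  = 0.2434 + 0.4528
  = 0.6962 bits
H(A,B) = -[(1/4)·log₂(1/4) + (3/16)·log₂(3/16) + (9/16)·log₂(9/16)]
  = 0.5000 + 0.4528 + 0.4669
  = 1.4197 bits

I(A;B) = H(A) + H(B) - H(A,B)
  = 1.4197 + 0.6962 - 1.4197
  = 0.6962 bits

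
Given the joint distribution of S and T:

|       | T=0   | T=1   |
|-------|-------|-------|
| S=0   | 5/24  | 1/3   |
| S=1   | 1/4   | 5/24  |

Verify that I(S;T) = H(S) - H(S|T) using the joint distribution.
Left side, from I(S;T) = H(S) + H(T) - H(S,T):
Marginal P(S) (row sums):
  P(S=0) = 5/24 + 1/3 = 13/24
  P(S=1) = 1/4 + 5/24 = 11/24
Marginal P(T) (column sums):
  P(T=0) = 5/24 + 1/4 = 11/24
  P(T=1) = 1/3 + 5/24 = 13/24

H(S) = -[(13/24)·log₂(13/24) + (11/24)·log₂(11/24)]
  = 0.4791 + 0.5159
  = 0.9950 bits
H(T) = -[(11/24)·log₂(11/24) + (13/24)·log₂(13/24)]
  = 0.5159 + 0.4791
  = 0.9950 bits
H(S,T) = -[(5/24)·log₂(5/24) + (1/3)·log₂(1/3) + (1/4)·log₂(1/4) + (5/24)·log₂(5/24)]
  = 0.4715 + 0.5283 + 0.5000 + 0.4715
  = 1.9713 bits

I(S;T) = H(S) + H(T) - H(S,T)
  = 0.9950 + 0.9950 - 1.9713
  = 0.0187 bits

Right side, with H(S|T) computed directly from the conditional probabilities:
H(S|T) = -Σ P(S,T)·log₂ P(S|T), where P(S|T) = P(S,T) / P(T)
  (S=0,T=0): P(S|T) = (5/24)/(11/24) = 5/11;  -(5/24)·log₂(5/11) = 0.2370
  (S=0,T=1): P(S|T) = (1/3)/(13/24) = 8/13;  -(1/3)·log₂(8/13) = 0.2335
  (S=1,T=0): P(S|T) = (1/4)/(11/24) = 6/11;  -(1/4)·log₂(6/11) = 0.2186
  (S=1,T=1): P(S|T) = (5/24)/(13/24) = 5/13;  -(5/24)·log₂(5/13) = 0.2872
H(S|T) = 0.2370 + 0.2335 + 0.2186 + 0.2872
  = 0.9763 bits
H(S) - H(S|T) = 0.9950 - 0.9763 = 0.0187 bits

Both sides equal 0.0187 bits, so I(S;T) = H(S) - H(S|T) ✓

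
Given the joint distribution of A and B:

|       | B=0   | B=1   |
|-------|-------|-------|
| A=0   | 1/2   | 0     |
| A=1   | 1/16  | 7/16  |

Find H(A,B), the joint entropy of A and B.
H(A,B) = -Σ P(A,B) log₂ P(A,B), summed over the non-zero cells:
H(A,B) = -[(1/2)·log₂(1/2) + (1/16)·log₂(1/16) + (7/16)·log₂(7/16)]
  = 0.5000 + 0.2500 + 0.5218
  = 1.2718 bits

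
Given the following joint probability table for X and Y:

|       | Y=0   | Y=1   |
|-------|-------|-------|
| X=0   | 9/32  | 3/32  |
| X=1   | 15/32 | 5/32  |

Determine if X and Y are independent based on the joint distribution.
Marginal P(X) (row sums):
  P(X=0) = 9/32 + 3/32 = 3/8
  P(X=1) = 15/32 + 5/32 = 5/8
Marginal P(Y) (column sums):
  P(Y=0) = 9/32 + 15/32 = 3/4
  P(Y=1) = 3/32 + 5/32 = 1/4

X and Y are independent iff P(X=i,Y=j) = P(X=i)·P(Y=j) for every cell.
  P(X=0)·P(Y=0) = 3/8 × 3/4 = 9/32 = P(X=0,Y=0) ✓
  P(X=0)·P(Y=1) = 3/8 × 1/4 = 3/32 = P(X=0,Y=1) ✓
  P(X=1)·P(Y=0) = 5/8 × 3/4 = 15/32 = P(X=1,Y=0) ✓
  P(X=1)·P(Y=1) = 5/8 × 1/4 = 5/32 = P(X=1,Y=1) ✓

Yes, X and Y are independent: every cell factors, so I(X;Y) = 0 bits.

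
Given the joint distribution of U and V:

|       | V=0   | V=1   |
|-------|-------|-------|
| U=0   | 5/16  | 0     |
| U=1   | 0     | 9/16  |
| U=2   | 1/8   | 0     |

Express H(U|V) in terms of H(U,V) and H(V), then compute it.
H(U|V) = H(U,V) - H(V)

Marginal P(V) (column sums):
  P(V=0) = 5/16 + 0 + 1/8 = 7/16
  P(V=1) = 0 + 9/16 + 0 = 9/16

H(U,V) = -[(5/16)·log₂(5/16) + (9/16)·log₂(9/16) + (1/8)·log₂(1/8)]
  = 0.5244 + 0.4669 + 0.3750
  = 1.3663 bits
H(V) = -[(7/16)·log₂(7/16) + (9/16)·log₂(9/16)]
  = 0.5218 + 0.4669
  = 0.9887 bits

H(U|V) = 1.3663 - 0.9887 = 0.3776 bits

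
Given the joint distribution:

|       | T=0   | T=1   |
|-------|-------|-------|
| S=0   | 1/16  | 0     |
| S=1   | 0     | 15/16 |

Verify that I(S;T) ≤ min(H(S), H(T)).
Marginal P(S) (row sums):
  P(S=0) = 1/16 + 0 = 1/16
  P(S=1) = 0 + 15/16 = 15/16
Marginal P(T) (column sums):
  P(T=0) = 1/16 + 0 = 1/16
  P(T=1) = 0 + 15/16 = 15/16

H(S) = -[(1/16)·log₂(1/16) + (15/16)·log₂(15/16)]
  = 0.2500 + 0.0873
  = 0.3373 bits
H(T) = -[(1/16)·log₂(1/16) + (15/16)·log₂(15/16)]
  = 0.2500 + 0.0873
  = 0.3373 bits
H(S,T) = -[(1/16)·log₂(1/16) + (15/16)·log₂(15/16)]
  = 0.2500 + 0.0873
  = 0.3373 bits

I(S;T) = H(S) + H(T) - H(S,T)
  = 0.3373 + 0.3373 - 0.3373
  = 0.3373 bits

min(H(S), H(T)) = min(0.3373, 0.3373) = 0.3373 bits
Since 0.3373 ≤ 0.3373, the bound is satisfied ✓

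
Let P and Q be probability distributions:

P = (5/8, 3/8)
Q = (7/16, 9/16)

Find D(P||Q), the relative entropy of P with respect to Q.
D(P||Q) = Σ P(i) log₂(P(i)/Q(i))
  i=0: (5/8) × log₂((5/8)/(7/16)) = (5/8) × log₂(10/7) = 0.3216
  i=1: (3/8) × log₂((3/8)/(9/16)) = (3/8) × log₂(2/3) = -0.2194
D(P||Q) = 0.3216 - 0.2194
  = 0.1022 bits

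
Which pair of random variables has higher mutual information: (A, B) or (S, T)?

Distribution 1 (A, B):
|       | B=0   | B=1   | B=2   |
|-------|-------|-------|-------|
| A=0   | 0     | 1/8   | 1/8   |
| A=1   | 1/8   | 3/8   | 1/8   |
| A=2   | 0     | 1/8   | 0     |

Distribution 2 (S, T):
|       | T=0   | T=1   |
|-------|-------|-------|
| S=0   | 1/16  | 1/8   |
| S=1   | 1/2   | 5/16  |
Distribution 1 (A, B):
Marginal P(A) (row sums):
  P(A=0) = 0 + 1/8 + 1/8 = 1/4
  P(A=1) = 1/8 + 3/8 + 1/8 = 5/8
  P(A=2) = 0 + 1/8 + 0 = 1/8
Marginal P(B) (column sums):
  P(B=0) = 0 + 1/8 + 0 = 1/8
  P(B=1) = 1/8 + 3/8 + 1/8 = 5/8
  P(B=2) = 1/8 + 1/8 + 0 = 1/4

H(A) = -[(1/4)·log₂(1/4) + (5/8)·log₂(5/8) + (1/8)·log₂(1/8)]
  = 0.5000 + 0.4238 + 0.3750
  = 1.2988 bits
H(B) = -[(1/8)·log₂(1/8) + (5/8)·log₂(5/8) + (1/4)·log₂(1/4)]
  = 0.3750 + 0.4238 + 0.5000
  = 1.2988 bits
H(A,B) = -[(1/8)·log₂(1/8) + (1/8)·log₂(1/8) + (1/8)·log₂(1/8) + (3/8)·log₂(3/8) + (1/8)·log₂(1/8) + (1/8)·log₂(1/8)]
  = 0.3750 + 0.3750 + 0.3750 + 0.5306 + 0.3750 + 0.3750
  = 2.4056 bits

I(A;B) = H(A) + H(B) - H(A,B)
  = 1.2988 + 1.2988 - 2.4056
  = 0.1920 bits

Distribution 2 (S, T):
Marginal P(S) (row sums):
  P(S=0) = 1/16 + 1/8 = 3/16
  P(S=1) = 1/2 + 5/16 = 13/16
Marginal P(T) (column sums):
  P(T=0) = 1/16 + 1/2 = 9/16
  P(T=1) = 1/8 + 5/16 = 7/16

H(S) = -[(3/16)·log₂(3/16) + (13/16)·log₂(13/16)]
  = 0.4528 + 0.2434
  = 0.6962 bits
H(T) = -[(9/16)·log₂(9/16) + (7/16)·log₂(7/16)]
  = 0.4669 + 0.5218
  = 0.9887 bits
H(S,T) = -[(1/16)·log₂(1/16) + (1/8)·log₂(1/8) + (1/2)·log₂(1/2) + (5/16)·log₂(5/16)]
  = 0.2500 + 0.3750 + 0.5000 + 0.5244
  = 1.6494 bits

I(S;T) = H(S) + H(T) - H(S,T)
  = 0.6962 + 0.9887 - 1.6494
  = 0.0355 bits

I(A;B) = 0.1920 bits > I(S;T) = 0.0355 bits, so (A, B) has the higher mutual information (stronger dependence).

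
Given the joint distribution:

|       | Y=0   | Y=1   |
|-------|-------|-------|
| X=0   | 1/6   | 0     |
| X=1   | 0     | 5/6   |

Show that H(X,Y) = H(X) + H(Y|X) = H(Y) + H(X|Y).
Marginal P(X) (row sums):
  P(X=0) = 1/6 + 0 = 1/6
  P(X=1) = 0 + 5/6 = 5/6
Marginal P(Y) (column sums):
  P(Y=0) = 1/6 + 0 = 1/6
  P(Y=1) = 0 + 5/6 = 5/6

Decomposition 1: H(X) + H(Y|X)
H(X) = -[(1/6)·log₂(1/6) + (5/6)·log₂(5/6)]
  = 0.4308 + 0.2192
  = 0.6500 bits
H(Y|X) = -Σ P(X,Y)·log₂ P(Y|X), where P(Y|X) = P(X,Y) / P(X)
  (cells with P(X,Y) = 0 contribute 0)
  (X=0,Y=0): P(Y|X) = (1/6)/(1/6) = 1;  -(1/6)·log₂(1) = 0.0000
  (X=1,Y=1): P(Y|X) = (5/6)/(5/6) = 1;  -(5/6)·log₂(1) = 0.0000
H(Y|X) = 0.0000 + 0.0000
  = 0.0000 bits
H(X) + H(Y|X) = 0.6500 + 0.0000 = 0.6500 bits

Decomposition 2: H(Y) + H(X|Y)
H(Y) = -[(1/6)·log₂(1/6) + (5/6)·log₂(5/6)]
  = 0.4308 + 0.2192
  = 0.6500 bits
H(X|Y) = -Σ P(X,Y)·log₂ P(X|Y), where P(X|Y) = P(X,Y) / P(Y)
  (cells with P(X,Y) = 0 contribute 0)
  (X=0,Y=0): P(X|Y) = (1/6)/(1/6) = 1;  -(1/6)·log₂(1) = 0.0000
  (X=1,Y=1): P(X|Y) = (5/6)/(5/6) = 1;  -(5/6)·log₂(1) = 0.0000
H(X|Y) = 0.0000 + 0.0000
  = 0.0000 bits
H(Y) + H(X|Y) = 0.6500 + 0.0000 = 0.6500 bits

Direct computation of the joint entropy:
H(X,Y) = -[(1/6)·log₂(1/6) + (5/6)·log₂(5/6)]
  = 0.4308 + 0.2192
  = 0.6500 bits

All three agree: H(X,Y) = 0.6500 bits ✓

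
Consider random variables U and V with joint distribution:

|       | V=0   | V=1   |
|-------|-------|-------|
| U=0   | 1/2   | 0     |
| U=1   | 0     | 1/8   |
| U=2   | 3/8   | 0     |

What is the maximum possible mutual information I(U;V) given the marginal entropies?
The upper bound on mutual information is I(U;V) ≤ min(H(U), H(V)).

Marginal P(U) (row sums):
  P(U=0) = 1/2 + 0 = 1/2
  P(U=1) = 0 + 1/8 = 1/8
  P(U=2) = 3/8 + 0 = 3/8
Marginal P(V) (column sums):
  P(V=0) = 1/2 + 0 + 3/8 = 7/8
  P(V=1) = 0 + 1/8 + 0 = 1/8

H(U) = -[(1/2)·log₂(1/2) + (1/8)·log₂(1/8) + (3/8)·log₂(3/8)]
  = 0.5000 + 0.3750 + 0.5306
  = 1.4056 bits
H(V) = -[(7/8)·log₂(7/8) + (1/8)·log₂(1/8)]
  = 0.1686 + 0.3750
  = 0.5436 bits

Maximum possible I(U;V) = min(1.4056, 0.5436) = 0.5436 bits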